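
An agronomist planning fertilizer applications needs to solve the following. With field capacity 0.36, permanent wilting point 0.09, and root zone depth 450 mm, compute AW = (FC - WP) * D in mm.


AW = (FC - WP) * D
   = (0.36 - 0.09) * 450
   = 0.27 * 450
   = 121.50 mm


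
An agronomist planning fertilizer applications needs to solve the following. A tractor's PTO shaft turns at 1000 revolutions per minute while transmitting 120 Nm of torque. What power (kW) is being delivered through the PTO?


P = 2*pi*n*T / 60000
  = 2*pi * 1000 * 120 / 60000
  = 753982.24 / 60000
  = 12.57 kW


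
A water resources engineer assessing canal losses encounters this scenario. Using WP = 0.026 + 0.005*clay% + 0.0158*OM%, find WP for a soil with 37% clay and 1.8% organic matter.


WP = 0.026 + 0.005*37 + 0.0158*1.8
   = 0.026 + 0.1850 + 0.0284
   = 0.2394


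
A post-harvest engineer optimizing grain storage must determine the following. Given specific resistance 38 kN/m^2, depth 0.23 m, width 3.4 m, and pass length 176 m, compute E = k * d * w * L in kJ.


E = k * d * w * L
  = 38 * 0.23 * 3.4 * 176
  = 5230.02 kJ


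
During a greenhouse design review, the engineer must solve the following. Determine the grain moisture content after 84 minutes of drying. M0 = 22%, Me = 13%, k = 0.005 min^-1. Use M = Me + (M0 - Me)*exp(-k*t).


M = Me + (M0 - Me) * e^(-k*t)
  = 13 + (22 - 13) * e^(-0.005*84)
  = 13 + 9 * e^(-0.420)
  = 13 + 9 * 0.65705
  = 13 + 5.9134
  = 18.91%


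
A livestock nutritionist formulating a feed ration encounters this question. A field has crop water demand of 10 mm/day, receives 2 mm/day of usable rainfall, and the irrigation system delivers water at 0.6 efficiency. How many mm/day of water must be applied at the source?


IWR = (ETc - Pe) / Ea
    = (10 - 2) / 0.6
    = 8 / 0.6
    = 13.33 mm/day


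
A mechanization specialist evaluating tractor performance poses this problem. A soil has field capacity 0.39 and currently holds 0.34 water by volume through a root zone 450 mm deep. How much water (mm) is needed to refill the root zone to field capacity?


SMD = (FC - theta) * D
    = (0.39 - 0.34) * 450
    = 0.050 * 450
    = 22.50 mm


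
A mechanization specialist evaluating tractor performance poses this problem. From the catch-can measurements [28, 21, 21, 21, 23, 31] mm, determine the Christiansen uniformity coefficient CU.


xbar = 145 / 6 = 24.167
sum|xi - xbar| = 21.333
CU = 100 * (1 - 21.333 / (6 * 24.167))
   = 100 * (1 - 0.1471)
   = 85.29%


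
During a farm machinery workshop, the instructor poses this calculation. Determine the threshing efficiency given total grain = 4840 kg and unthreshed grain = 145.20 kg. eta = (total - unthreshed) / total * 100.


eta = (total - unthreshed) / total * 100
    = (4840 - 145.20) / 4840 * 100
    = 4694.80 / 4840 * 100
    = 97%


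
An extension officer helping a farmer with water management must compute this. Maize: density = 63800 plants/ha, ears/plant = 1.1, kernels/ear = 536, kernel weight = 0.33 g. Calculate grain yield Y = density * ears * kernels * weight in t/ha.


Y = density * ears * kernels * kw
  = 63800 * 1.1 * 536 * 0.33 g/ha
  = 12413438.40 g/ha
  = 12413.44 kg/ha = 12.41 t/ha


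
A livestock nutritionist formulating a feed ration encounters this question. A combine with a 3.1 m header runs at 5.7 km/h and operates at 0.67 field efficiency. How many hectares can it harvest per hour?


C = w * v * eta_f / 10
  = 3.1 * 5.7 * 0.67 / 10
  = 11.84 / 10
  = 1.18 ha/h


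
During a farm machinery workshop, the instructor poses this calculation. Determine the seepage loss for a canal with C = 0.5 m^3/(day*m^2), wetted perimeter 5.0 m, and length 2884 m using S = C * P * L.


S = C * P * L
  = 0.5 * 5.0 * 2884
  = 7210 m^3/day


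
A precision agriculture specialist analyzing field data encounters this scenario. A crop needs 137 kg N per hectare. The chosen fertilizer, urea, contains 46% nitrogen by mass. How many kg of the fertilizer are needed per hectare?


Rate = N_required / (N_content / 100)
     = 137 / (46 / 100)
     = 137 / 0.46
     = 297.83 kg/ha


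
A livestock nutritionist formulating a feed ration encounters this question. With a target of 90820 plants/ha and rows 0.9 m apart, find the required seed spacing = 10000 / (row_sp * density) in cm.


spacing = 10000 / (row_sp * density)
        = 10000 / (0.9 * 90820)
        = 10000 / 81738
        = 0.12234 m = 12.23 cm


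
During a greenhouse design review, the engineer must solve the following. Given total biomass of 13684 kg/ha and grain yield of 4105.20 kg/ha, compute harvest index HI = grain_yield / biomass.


HI = grain_yield / biomass
   = 4105.20 / 13684
   = 0.30


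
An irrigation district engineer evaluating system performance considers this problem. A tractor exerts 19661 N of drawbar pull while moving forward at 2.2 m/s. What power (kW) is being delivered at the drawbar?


P = F * v / 1000
  = 19661 * 2.2 / 1000
  = 43254.20 / 1000
  = 43.25 kW


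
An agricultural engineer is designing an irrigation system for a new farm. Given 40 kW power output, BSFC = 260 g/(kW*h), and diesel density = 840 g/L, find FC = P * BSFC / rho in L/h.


FC = P * BSFC / rho_fuel
   = 40 * 260 / 840
   = 10400 / 840
   = 12.38 L/h


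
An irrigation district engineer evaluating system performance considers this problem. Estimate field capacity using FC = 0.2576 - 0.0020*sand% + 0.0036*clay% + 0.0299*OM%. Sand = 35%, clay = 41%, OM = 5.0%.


FC = 0.2576 - 0.0020*35 + 0.0036*41 + 0.0299*5.0
   = 0.2576 - 0.0700 + 0.1476 + 0.1495
   = 0.4847


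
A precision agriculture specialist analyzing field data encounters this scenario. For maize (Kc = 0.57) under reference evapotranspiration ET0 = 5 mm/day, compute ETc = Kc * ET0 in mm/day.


ETc = Kc * ET0
    = 0.57 * 5
    = 2.85 mm/day


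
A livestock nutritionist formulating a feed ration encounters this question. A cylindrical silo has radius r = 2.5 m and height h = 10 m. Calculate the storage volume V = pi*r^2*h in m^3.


V = pi * r^2 * h
  = pi * 2.5^2 * 10
  = pi * 6.25 * 10
  = 196.35 m^3


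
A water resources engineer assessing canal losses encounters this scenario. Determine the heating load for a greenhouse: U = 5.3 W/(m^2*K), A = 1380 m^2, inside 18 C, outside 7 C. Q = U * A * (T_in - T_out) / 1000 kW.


dT = 18 - (7) = 11 K
Q = U * A * dT
  = 5.3 * 1380 * 11
  = 80454 W = 80.45 kW


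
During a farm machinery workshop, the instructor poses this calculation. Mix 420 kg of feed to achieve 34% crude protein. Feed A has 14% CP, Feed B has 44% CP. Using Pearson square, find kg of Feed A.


parts_A = CP_b - target = 44 - 34 = 10
parts_B = target - CP_a = 34 - 14 = 20
total_parts = 10 + 20 = 30
Feed A = 420 * 10 / 30 = 140 kg
Feed B = 420 * 20 / 30 = 280 kg

140 kg


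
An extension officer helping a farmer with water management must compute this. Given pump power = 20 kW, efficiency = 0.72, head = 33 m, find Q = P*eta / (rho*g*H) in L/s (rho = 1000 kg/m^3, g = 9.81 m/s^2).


Q = (P * 1000 * eta) / (rho * g * H)
  = (20 * 1000 * 0.72) / (1000 * 9.81 * 33)
  = 14400 / 323730
  = 0.04448 m^3/s = 44.48 L/s


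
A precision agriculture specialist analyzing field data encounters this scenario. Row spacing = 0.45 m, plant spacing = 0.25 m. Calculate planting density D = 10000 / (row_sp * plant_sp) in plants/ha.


D = 10000 / (row_sp * plant_sp)
  = 10000 / (0.45 * 0.25)
  = 10000 / 0.1125
  = 88888.89 plants/ha


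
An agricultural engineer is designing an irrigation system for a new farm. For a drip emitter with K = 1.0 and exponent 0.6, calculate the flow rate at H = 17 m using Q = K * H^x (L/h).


Q = K * H^x
  = 1.0 * 17^0.6
  = 1.0 * 5.4736
  = 5.47 L/h


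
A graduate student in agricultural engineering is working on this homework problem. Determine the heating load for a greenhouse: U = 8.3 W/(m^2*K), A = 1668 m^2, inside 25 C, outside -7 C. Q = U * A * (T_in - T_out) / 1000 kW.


dT = 25 - (-7) = 32 K
Q = U * A * dT
  = 8.3 * 1668 * 32
  = 443020.80 W = 443.02 kW


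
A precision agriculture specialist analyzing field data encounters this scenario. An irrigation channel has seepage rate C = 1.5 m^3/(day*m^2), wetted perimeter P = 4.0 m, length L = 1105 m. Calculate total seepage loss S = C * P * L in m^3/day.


S = C * P * L
  = 1.5 * 4.0 * 1105
  = 6630 m^3/day


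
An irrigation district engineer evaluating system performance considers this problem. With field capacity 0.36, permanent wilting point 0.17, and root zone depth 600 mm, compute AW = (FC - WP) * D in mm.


AW = (FC - WP) * D
   = (0.36 - 0.17) * 600
   = 0.19 * 600
   = 114 mm


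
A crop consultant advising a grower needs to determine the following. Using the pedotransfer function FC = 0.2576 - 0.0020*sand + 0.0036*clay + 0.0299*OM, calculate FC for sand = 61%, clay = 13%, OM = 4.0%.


FC = 0.2576 - 0.0020*61 + 0.0036*13 + 0.0299*4.0
   = 0.2576 - 0.1220 + 0.0468 + 0.1196
   = 0.3020


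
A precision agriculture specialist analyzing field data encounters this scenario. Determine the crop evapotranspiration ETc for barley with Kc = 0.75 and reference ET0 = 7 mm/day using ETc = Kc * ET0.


ETc = Kc * ET0
    = 0.75 * 7
    = 5.25 mm/day


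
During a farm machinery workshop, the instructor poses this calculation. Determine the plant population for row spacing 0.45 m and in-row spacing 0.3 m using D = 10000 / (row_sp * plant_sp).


D = 10000 / (row_sp * plant_sp)
  = 10000 / (0.45 * 0.3)
  = 10000 / 0.1350
  = 74074.07 plants/ha


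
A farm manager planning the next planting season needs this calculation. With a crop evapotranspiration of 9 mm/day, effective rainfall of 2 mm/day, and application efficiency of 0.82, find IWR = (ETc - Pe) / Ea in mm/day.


IWR = (ETc - Pe) / Ea
    = (9 - 2) / 0.82
    = 7 / 0.82
    = 8.54 mm/day


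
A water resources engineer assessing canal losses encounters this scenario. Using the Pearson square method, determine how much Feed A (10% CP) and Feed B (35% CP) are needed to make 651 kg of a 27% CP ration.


parts_A = CP_b - target = 35 - 27 = 8
parts_B = target - CP_a = 27 - 10 = 17
total_parts = 8 + 17 = 25
Feed A = 651 * 8 / 25 = 208.32 kg
Feed B = 651 * 17 / 25 = 442.68 kg

208.32 kg


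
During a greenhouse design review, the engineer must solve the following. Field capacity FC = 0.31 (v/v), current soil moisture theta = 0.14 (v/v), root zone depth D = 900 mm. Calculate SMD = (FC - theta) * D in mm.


SMD = (FC - theta) * D
    = (0.31 - 0.14) * 900
    = 0.170 * 900
    = 153 mm


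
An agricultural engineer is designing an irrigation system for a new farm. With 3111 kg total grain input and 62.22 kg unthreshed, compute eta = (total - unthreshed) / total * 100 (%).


eta = (total - unthreshed) / total * 100
    = (3111 - 62.22) / 3111 * 100
    = 3048.78 / 3111 * 100
    = 98%


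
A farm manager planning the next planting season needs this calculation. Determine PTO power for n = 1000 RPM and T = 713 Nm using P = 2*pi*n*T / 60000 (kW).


P = 2*pi*n*T / 60000
  = 2*pi * 1000 * 713 / 60000
  = 4479911.12 / 60000
  = 74.67 kW


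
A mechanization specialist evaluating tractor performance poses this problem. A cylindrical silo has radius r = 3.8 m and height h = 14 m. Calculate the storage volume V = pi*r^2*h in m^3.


V = pi * r^2 * h
  = pi * 3.8^2 * 14
  = pi * 14.44 * 14
  = 635.10 m^3


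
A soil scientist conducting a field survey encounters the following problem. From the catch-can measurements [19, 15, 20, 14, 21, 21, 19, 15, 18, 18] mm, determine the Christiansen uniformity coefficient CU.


xbar = 180 / 10 = 18
sum|xi - xbar| = 20
CU = 100 * (1 - 20 / (10 * 18))
   = 100 * (1 - 0.1111)
   = 88.89%


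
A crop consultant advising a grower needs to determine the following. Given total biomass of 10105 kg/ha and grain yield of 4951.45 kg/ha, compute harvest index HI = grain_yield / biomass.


HI = grain_yield / biomass
   = 4951.45 / 10105
   = 0.49


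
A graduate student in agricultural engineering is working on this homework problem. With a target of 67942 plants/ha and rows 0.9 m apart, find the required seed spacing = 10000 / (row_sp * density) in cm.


spacing = 10000 / (row_sp * density)
        = 10000 / (0.9 * 67942)
        = 10000 / 61147.80
        = 0.16354 m = 16.35 cm


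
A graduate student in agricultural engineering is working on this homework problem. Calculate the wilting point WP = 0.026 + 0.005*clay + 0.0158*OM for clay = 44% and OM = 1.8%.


WP = 0.026 + 0.005*44 + 0.0158*1.8
   = 0.026 + 0.2200 + 0.0284
   = 0.2744


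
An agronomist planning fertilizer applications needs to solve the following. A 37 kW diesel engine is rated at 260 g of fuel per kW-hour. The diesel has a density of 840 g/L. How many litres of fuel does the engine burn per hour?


FC = P * BSFC / rho_fuel
   = 37 * 260 / 840
   = 9620 / 840
   = 11.45 L/h


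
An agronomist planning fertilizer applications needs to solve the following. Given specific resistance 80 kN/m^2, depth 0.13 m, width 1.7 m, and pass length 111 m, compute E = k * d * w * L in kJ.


E = k * d * w * L
  = 80 * 0.13 * 1.7 * 111
  = 1962.48 kJ


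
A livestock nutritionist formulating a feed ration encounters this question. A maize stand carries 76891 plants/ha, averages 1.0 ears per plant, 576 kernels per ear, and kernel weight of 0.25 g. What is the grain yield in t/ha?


Y = density * ears * kernels * kw
  = 76891 * 1.0 * 576 * 0.25 g/ha
  = 11072304 g/ha
  = 11072.30 kg/ha = 11.07 t/ha


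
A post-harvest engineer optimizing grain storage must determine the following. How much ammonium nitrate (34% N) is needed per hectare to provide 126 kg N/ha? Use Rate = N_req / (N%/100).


Rate = N_required / (N_content / 100)
     = 126 / (34 / 100)
     = 126 / 0.34
     = 370.59 kg/ha


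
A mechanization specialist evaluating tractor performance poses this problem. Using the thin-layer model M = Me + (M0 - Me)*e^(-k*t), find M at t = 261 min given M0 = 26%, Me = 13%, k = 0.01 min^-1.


M = Me + (M0 - Me) * e^(-k*t)
  = 13 + (26 - 13) * e^(-0.01*261)
  = 13 + 13 * e^(-2.610)
  = 13 + 13 * 0.07353
  = 13 + 0.9559
  = 13.96%


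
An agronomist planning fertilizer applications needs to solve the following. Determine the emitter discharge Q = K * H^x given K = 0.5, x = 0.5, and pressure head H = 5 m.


Q = K * H^x
  = 0.5 * 5^0.5
  = 0.5 * 2.2361
  = 1.12 L/h


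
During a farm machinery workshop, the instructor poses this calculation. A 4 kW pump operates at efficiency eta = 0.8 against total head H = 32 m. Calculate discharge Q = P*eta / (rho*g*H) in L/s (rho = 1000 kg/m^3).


Q = (P * 1000 * eta) / (rho * g * H)
  = (4 * 1000 * 0.8) / (1000 * 9.81 * 32)
  = 3200 / 313920
  = 0.01019 m^3/s = 10.19 L/s


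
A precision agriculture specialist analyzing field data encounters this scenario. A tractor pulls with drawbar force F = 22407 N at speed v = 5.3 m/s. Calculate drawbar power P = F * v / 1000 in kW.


P = F * v / 1000
  = 22407 * 5.3 / 1000
  = 118757.10 / 1000
  = 118.76 kW


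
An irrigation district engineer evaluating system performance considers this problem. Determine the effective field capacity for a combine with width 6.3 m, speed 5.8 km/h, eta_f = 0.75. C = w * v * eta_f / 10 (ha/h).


C = w * v * eta_f / 10
  = 6.3 * 5.8 * 0.75 / 10
  = 27.41 / 10
  = 2.74 ha/h


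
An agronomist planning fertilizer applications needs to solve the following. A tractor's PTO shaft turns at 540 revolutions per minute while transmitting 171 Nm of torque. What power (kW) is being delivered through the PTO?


P = 2*pi*n*T / 60000
  = 2*pi * 540 * 171 / 60000
  = 580189.33 / 60000
  = 9.67 kW


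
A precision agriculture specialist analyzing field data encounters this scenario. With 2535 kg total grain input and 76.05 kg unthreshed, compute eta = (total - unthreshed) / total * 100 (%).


eta = (total - unthreshed) / total * 100
    = (2535 - 76.05) / 2535 * 100
    = 2458.95 / 2535 * 100
    = 97%


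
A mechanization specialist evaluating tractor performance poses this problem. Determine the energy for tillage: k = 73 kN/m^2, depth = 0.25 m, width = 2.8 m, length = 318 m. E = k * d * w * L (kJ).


E = k * d * w * L
  = 73 * 0.25 * 2.8 * 318
  = 16249.80 kJ


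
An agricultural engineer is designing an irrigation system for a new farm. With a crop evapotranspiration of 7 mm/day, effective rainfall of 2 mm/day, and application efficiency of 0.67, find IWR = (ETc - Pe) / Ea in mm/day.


IWR = (ETc - Pe) / Ea
    = (7 - 2) / 0.67
    = 5 / 0.67
    = 7.46 mm/day


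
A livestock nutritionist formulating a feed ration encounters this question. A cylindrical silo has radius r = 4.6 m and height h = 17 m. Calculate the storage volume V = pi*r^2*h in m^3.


V = pi * r^2 * h
  = pi * 4.6^2 * 17
  = pi * 21.16 * 17
  = 1130.09 m^3


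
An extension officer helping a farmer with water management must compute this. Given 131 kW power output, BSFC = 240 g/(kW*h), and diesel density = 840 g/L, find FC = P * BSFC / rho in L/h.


FC = P * BSFC / rho_fuel
   = 131 * 240 / 840
   = 31440 / 840
   = 37.43 L/h


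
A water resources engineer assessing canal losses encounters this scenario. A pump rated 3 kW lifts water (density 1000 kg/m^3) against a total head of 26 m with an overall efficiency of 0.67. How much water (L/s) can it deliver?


Q = (P * 1000 * eta) / (rho * g * H)
  = (3 * 1000 * 0.67) / (1000 * 9.81 * 26)
  = 2010 / 255060
  = 0.00788 m^3/s = 7.88 L/s


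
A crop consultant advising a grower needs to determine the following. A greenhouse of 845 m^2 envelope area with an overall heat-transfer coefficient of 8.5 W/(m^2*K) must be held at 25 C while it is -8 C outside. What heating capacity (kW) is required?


dT = 25 - (-8) = 33 K
Q = U * A * dT
  = 8.5 * 845 * 33
  = 237022.50 W = 237.02 kW


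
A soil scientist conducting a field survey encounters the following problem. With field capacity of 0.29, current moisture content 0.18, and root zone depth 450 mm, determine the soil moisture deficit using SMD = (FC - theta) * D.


SMD = (FC - theta) * D
    = (0.29 - 0.18) * 450
    = 0.110 * 450
    = 49.50 mm


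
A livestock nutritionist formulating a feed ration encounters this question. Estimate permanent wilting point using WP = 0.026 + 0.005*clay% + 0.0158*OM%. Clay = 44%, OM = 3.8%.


WP = 0.026 + 0.005*44 + 0.0158*3.8
   = 0.026 + 0.2200 + 0.0600
   = 0.3060


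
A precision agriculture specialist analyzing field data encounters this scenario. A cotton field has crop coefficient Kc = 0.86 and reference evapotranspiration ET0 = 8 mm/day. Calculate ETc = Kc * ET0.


ETc = Kc * ET0
    = 0.86 * 8
    = 6.88 mm/day


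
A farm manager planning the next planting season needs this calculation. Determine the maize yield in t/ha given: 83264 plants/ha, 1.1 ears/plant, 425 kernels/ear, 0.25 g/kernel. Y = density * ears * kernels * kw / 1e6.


Y = density * ears * kernels * kw
  = 83264 * 1.1 * 425 * 0.25 g/ha
  = 9731480 g/ha
  = 9731.48 kg/ha = 9.73 t/ha


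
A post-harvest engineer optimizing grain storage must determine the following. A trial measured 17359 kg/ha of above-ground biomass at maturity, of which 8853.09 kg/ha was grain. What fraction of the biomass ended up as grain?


HI = grain_yield / biomass
   = 8853.09 / 17359
   = 0.51


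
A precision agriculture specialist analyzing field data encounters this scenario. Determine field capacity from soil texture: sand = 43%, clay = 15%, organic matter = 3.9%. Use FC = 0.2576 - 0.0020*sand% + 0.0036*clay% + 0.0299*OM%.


FC = 0.2576 - 0.0020*43 + 0.0036*15 + 0.0299*3.9
   = 0.2576 - 0.0860 + 0.0540 + 0.1166
   = 0.3422


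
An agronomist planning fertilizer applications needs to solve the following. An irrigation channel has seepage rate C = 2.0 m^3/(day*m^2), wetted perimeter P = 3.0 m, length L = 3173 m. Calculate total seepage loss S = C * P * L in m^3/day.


S = C * P * L
  = 2.0 * 3.0 * 3173
  = 19038 m^3/day


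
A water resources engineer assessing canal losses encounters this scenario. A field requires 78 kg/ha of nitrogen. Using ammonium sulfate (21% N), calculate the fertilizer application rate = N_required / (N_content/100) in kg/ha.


Rate = N_required / (N_content / 100)
     = 78 / (21 / 100)
     = 78 / 0.21
     = 371.43 kg/ha


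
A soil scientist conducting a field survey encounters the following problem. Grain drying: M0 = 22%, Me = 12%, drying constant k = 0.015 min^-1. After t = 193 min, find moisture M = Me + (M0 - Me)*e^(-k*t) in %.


M = Me + (M0 - Me) * e^(-k*t)
  = 12 + (22 - 12) * e^(-0.015*193)
  = 12 + 10 * e^(-2.895)
  = 12 + 10 * 0.05530
  = 12 + 0.5530
  = 12.55%


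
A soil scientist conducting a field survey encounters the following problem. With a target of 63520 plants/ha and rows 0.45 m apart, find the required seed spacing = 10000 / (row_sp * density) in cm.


spacing = 10000 / (row_sp * density)
        = 10000 / (0.45 * 63520)
        = 10000 / 28584
        = 0.34985 m = 34.98 cm


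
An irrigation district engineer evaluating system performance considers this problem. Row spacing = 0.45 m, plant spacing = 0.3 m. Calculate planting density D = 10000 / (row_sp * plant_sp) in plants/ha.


D = 10000 / (row_sp * plant_sp)
  = 10000 / (0.45 * 0.3)
  = 10000 / 0.1350
  = 74074.07 plants/ha


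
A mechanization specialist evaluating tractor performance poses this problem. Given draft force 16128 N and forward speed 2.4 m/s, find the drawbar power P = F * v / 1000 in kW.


P = F * v / 1000
  = 16128 * 2.4 / 1000
  = 38707.20 / 1000
  = 38.71 kW


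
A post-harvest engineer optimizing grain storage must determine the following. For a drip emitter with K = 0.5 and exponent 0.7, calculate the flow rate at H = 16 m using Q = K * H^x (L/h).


Q = K * H^x
  = 0.5 * 16^0.7
  = 0.5 * 6.9644
  = 3.48 L/h


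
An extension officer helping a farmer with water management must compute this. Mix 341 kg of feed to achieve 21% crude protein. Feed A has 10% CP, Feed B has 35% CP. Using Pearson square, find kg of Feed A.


parts_A = CP_b - target = 35 - 21 = 14
parts_B = target - CP_a = 21 - 10 = 11
total_parts = 14 + 11 = 25
Feed A = 341 * 14 / 25 = 190.96 kg
Feed B = 341 * 11 / 25 = 150.04 kg

190.96 kg


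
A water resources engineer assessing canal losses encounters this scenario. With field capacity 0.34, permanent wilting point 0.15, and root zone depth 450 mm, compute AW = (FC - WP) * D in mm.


AW = (FC - WP) * D
   = (0.34 - 0.15) * 450
   = 0.19 * 450
   = 85.50 mm


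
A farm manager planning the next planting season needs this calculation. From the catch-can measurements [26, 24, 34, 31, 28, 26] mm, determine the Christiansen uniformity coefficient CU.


xbar = 169 / 6 = 28.167
sum|xi - xbar| = 17.333
CU = 100 * (1 - 17.333 / (6 * 28.167))
   = 100 * (1 - 0.1026)
   = 89.74%


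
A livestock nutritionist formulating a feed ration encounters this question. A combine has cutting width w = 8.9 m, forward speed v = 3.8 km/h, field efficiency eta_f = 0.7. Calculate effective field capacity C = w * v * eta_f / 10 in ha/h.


C = w * v * eta_f / 10
  = 8.9 * 3.8 * 0.7 / 10
  = 23.67 / 10
  = 2.37 ha/h


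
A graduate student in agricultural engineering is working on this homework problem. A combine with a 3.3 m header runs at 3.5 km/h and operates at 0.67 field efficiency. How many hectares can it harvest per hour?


C = w * v * eta_f / 10
  = 3.3 * 3.5 * 0.67 / 10
  = 7.74 / 10
  = 0.77 ha/h


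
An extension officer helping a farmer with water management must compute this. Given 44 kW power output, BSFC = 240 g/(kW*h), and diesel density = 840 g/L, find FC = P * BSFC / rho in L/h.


FC = P * BSFC / rho_fuel
   = 44 * 240 / 840
   = 10560 / 840
   = 12.57 L/h


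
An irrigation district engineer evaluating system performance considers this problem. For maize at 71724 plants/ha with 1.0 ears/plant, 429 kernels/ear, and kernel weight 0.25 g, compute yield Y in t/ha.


Y = density * ears * kernels * kw
  = 71724 * 1.0 * 429 * 0.25 g/ha
  = 7692399 g/ha
  = 7692.40 kg/ha = 7.69 t/ha


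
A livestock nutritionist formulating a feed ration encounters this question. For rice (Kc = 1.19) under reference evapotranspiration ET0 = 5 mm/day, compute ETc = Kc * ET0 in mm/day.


ETc = Kc * ET0
    = 1.19 * 5
    = 5.95 mm/day


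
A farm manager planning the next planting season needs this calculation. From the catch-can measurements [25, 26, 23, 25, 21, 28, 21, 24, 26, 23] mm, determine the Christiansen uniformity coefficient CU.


xbar = 242 / 10 = 24.200
sum|xi - xbar| = 18
CU = 100 * (1 - 18 / (10 * 24.200))
   = 100 * (1 - 0.0744)
   = 92.56%


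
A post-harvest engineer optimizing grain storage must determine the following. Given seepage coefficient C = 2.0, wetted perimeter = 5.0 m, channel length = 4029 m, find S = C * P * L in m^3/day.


S = C * P * L
  = 2.0 * 5.0 * 4029
  = 40290 m^3/day


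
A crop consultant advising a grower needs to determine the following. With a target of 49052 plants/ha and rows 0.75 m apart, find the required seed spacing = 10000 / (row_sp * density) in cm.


spacing = 10000 / (row_sp * density)
        = 10000 / (0.75 * 49052)
        = 10000 / 36789
        = 0.27182 m = 27.18 cm


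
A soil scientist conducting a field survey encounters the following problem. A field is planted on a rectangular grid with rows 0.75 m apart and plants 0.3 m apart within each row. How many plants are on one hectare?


D = 10000 / (row_sp * plant_sp)
  = 10000 / (0.75 * 0.3)
  = 10000 / 0.2250
  = 44444.44 plants/ha


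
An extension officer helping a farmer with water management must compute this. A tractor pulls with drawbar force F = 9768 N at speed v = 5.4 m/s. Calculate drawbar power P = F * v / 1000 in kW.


P = F * v / 1000
  = 9768 * 5.4 / 1000
  = 52747.20 / 1000
  = 52.75 kW


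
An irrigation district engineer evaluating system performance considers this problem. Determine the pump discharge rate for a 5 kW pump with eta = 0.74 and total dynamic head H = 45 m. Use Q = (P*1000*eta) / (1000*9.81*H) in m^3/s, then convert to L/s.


Q = (P * 1000 * eta) / (rho * g * H)
  = (5 * 1000 * 0.74) / (1000 * 9.81 * 45)
  = 3700 / 441450
  = 0.00838 m^3/s = 8.38 L/s


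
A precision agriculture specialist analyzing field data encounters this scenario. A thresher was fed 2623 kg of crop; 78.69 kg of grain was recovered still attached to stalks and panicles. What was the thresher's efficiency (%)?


eta = (total - unthreshed) / total * 100
    = (2623 - 78.69) / 2623 * 100
    = 2544.31 / 2623 * 100
    = 97%


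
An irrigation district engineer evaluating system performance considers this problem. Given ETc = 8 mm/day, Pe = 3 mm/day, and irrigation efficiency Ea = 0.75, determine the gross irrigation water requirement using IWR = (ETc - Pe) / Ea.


IWR = (ETc - Pe) / Ea
    = (8 - 3) / 0.75
    = 5 / 0.75
    = 6.67 mm/day


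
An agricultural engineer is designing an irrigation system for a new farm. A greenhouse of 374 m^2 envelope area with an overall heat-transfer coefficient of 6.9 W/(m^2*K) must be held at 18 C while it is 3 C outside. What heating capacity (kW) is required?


dT = 18 - (3) = 15 K
Q = U * A * dT
  = 6.9 * 374 * 15
  = 38709 W = 38.71 kW


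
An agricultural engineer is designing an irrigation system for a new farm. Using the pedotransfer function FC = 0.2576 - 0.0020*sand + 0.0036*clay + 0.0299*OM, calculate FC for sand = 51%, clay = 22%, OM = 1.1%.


FC = 0.2576 - 0.0020*51 + 0.0036*22 + 0.0299*1.1
   = 0.2576 - 0.1020 + 0.0792 + 0.0329
   = 0.2677


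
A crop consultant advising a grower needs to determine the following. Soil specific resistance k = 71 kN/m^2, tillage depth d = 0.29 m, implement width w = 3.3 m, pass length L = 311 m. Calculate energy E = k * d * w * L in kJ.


E = k * d * w * L
  = 71 * 0.29 * 3.3 * 311
  = 21131.52 kJ


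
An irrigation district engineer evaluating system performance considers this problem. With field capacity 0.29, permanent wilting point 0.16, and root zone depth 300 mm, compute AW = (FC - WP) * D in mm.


AW = (FC - WP) * D
   = (0.29 - 0.16) * 300
   = 0.13 * 300
   = 39 mm


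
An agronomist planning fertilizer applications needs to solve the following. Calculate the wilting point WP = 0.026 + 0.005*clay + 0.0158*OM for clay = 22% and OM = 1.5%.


WP = 0.026 + 0.005*22 + 0.0158*1.5
   = 0.026 + 0.1100 + 0.0237
   = 0.1597


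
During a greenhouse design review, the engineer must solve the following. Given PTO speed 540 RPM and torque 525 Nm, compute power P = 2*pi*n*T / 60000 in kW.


P = 2*pi*n*T / 60000
  = 2*pi * 540 * 525 / 60000
  = 1781283.03 / 60000
  = 29.69 kW


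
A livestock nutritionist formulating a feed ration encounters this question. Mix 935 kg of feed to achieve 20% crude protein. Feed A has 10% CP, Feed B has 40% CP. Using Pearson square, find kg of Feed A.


parts_A = CP_b - target = 40 - 20 = 20
parts_B = target - CP_a = 20 - 10 = 10
total_parts = 20 + 10 = 30
Feed A = 935 * 20 / 30 = 623.33 kg
Feed B = 935 * 10 / 30 = 311.67 kg

623.33 kg


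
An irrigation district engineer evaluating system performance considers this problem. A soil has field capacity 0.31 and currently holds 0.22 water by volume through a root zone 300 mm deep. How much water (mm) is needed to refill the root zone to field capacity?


SMD = (FC - theta) * D
    = (0.31 - 0.22) * 300
    = 0.090 * 300
    = 27 mm


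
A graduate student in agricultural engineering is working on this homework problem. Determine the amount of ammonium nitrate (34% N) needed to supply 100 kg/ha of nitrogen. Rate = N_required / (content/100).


Rate = N_required / (N_content / 100)
     = 100 / (34 / 100)
     = 100 / 0.34
     = 294.12 kg/ha


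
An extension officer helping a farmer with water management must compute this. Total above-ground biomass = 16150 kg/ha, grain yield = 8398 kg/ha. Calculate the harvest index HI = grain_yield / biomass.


HI = grain_yield / biomass
   = 8398 / 16150
   = 0.52


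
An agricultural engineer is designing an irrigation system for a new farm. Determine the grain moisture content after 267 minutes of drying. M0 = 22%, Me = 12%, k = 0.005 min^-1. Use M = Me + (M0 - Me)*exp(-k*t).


M = Me + (M0 - Me) * e^(-k*t)
  = 12 + (22 - 12) * e^(-0.005*267)
  = 12 + 10 * e^(-1.335)
  = 12 + 10 * 0.26316
  = 12 + 2.6316
  = 14.63%


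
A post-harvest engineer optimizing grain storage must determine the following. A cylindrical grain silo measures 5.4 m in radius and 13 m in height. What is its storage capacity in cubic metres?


V = pi * r^2 * h
  = pi * 5.4^2 * 13
  = pi * 29.16 * 13
  = 1190.91 m^3


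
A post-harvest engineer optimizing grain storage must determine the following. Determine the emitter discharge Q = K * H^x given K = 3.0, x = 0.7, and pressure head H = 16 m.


Q = K * H^x
  = 3.0 * 16^0.7
  = 3.0 * 6.9644
  = 20.89 L/h


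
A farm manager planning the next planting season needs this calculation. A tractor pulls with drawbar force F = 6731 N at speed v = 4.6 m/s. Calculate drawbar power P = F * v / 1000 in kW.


P = F * v / 1000
  = 6731 * 4.6 / 1000
  = 30962.60 / 1000
  = 30.96 kW


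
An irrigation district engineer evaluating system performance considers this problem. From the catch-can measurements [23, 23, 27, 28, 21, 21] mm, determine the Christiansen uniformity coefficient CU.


xbar = 143 / 6 = 23.833
sum|xi - xbar| = 14.667
CU = 100 * (1 - 14.667 / (6 * 23.833))
   = 100 * (1 - 0.1026)
   = 89.74%


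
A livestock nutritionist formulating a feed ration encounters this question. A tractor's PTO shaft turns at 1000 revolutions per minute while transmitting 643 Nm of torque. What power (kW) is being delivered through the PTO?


P = 2*pi*n*T / 60000
  = 2*pi * 1000 * 643 / 60000
  = 4040088.15 / 60000
  = 67.33 kW


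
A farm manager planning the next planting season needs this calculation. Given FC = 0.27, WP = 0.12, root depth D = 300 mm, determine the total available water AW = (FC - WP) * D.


AW = (FC - WP) * D
   = (0.27 - 0.12) * 300
   = 0.15 * 300
   = 45 mm


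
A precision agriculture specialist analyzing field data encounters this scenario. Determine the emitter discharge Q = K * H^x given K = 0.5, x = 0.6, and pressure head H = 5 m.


Q = K * H^x
  = 0.5 * 5^0.6
  = 0.5 * 2.6265
  = 1.31 L/h


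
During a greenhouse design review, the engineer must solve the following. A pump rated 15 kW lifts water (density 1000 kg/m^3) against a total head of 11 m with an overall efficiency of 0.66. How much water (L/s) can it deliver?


Q = (P * 1000 * eta) / (rho * g * H)
  = (15 * 1000 * 0.66) / (1000 * 9.81 * 11)
  = 9900 / 107910
  = 0.09174 m^3/s = 91.74 L/s


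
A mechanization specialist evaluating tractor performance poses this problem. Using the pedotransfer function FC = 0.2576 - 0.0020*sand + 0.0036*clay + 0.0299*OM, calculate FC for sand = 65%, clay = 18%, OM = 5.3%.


FC = 0.2576 - 0.0020*65 + 0.0036*18 + 0.0299*5.3
   = 0.2576 - 0.1300 + 0.0648 + 0.1585
   = 0.3509


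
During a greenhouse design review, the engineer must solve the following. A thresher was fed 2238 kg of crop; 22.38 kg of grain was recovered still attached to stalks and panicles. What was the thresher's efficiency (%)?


eta = (total - unthreshed) / total * 100
    = (2238 - 22.38) / 2238 * 100
    = 2215.62 / 2238 * 100
    = 99%


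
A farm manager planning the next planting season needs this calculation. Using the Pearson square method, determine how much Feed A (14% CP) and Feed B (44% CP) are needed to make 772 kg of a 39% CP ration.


parts_A = CP_b - target = 44 - 39 = 5
parts_B = target - CP_a = 39 - 14 = 25
total_parts = 5 + 25 = 30
Feed A = 772 * 5 / 30 = 128.67 kg
Feed B = 772 * 25 / 30 = 643.33 kg

128.67 kg


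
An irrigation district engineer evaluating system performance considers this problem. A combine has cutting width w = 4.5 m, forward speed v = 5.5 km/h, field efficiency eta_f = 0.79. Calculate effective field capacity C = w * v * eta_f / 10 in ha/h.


C = w * v * eta_f / 10
  = 4.5 * 5.5 * 0.79 / 10
  = 19.55 / 10
  = 1.96 ha/h


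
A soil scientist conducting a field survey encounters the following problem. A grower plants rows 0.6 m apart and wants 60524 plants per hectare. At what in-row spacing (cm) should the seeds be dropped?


spacing = 10000 / (row_sp * density)
        = 10000 / (0.6 * 60524)
        = 10000 / 36314.40
        = 0.27537 m = 27.54 cm


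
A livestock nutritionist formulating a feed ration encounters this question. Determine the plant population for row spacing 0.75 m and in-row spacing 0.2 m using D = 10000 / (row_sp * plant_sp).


D = 10000 / (row_sp * plant_sp)
  = 10000 / (0.75 * 0.2)
  = 10000 / 0.1500
  = 66666.67 plants/ha


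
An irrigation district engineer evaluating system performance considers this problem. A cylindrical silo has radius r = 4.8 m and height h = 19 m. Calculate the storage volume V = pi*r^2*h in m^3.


V = pi * r^2 * h
  = pi * 4.8^2 * 19
  = pi * 23.04 * 19
  = 1375.26 m^3


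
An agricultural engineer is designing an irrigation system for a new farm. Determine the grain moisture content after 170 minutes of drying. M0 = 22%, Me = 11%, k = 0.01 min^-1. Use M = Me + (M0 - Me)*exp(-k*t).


M = Me + (M0 - Me) * e^(-k*t)
  = 11 + (22 - 11) * e^(-0.01*170)
  = 11 + 11 * e^(-1.700)
  = 11 + 11 * 0.18268
  = 11 + 2.0095
  = 13.01%


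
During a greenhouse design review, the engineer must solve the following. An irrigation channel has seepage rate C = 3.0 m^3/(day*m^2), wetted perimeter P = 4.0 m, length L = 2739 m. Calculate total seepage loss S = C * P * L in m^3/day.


S = C * P * L
  = 3.0 * 4.0 * 2739
  = 32868 m^3/day


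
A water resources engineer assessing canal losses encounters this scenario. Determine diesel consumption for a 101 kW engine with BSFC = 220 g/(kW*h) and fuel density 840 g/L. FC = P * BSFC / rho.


FC = P * BSFC / rho_fuel
   = 101 * 220 / 840
   = 22220 / 840
   = 26.45 L/h


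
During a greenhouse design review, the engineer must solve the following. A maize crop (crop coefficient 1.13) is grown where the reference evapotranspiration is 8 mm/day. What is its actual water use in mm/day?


ETc = Kc * ET0
    = 1.13 * 8
    = 9.04 mm/day


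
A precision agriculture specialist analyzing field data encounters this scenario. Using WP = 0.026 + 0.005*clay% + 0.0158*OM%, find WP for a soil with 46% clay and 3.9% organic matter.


WP = 0.026 + 0.005*46 + 0.0158*3.9
   = 0.026 + 0.2300 + 0.0616
   = 0.3176


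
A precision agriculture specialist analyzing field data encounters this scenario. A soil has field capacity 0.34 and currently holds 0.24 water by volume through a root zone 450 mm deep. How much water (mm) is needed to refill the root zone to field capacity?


SMD = (FC - theta) * D
    = (0.34 - 0.24) * 450
    = 0.100 * 450
    = 45 mm


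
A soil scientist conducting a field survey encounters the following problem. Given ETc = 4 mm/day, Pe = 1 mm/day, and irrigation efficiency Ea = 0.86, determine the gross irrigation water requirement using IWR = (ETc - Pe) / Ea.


IWR = (ETc - Pe) / Ea
    = (4 - 1) / 0.86
    = 3 / 0.86
    = 3.49 mm/day


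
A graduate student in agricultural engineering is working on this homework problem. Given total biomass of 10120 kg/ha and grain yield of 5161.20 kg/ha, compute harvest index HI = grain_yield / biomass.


HI = grain_yield / biomass
   = 5161.20 / 10120
   = 0.51


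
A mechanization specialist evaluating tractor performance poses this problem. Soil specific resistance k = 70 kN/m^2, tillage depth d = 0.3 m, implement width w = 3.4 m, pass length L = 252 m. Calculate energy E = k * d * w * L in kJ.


E = k * d * w * L
  = 70 * 0.3 * 3.4 * 252
  = 17992.80 kJ


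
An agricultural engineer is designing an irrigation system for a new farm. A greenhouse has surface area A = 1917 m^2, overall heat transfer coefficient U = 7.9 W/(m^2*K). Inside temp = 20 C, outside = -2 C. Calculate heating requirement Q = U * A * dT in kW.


dT = 20 - (-2) = 22 K
Q = U * A * dT
  = 7.9 * 1917 * 22
  = 333174.60 W = 333.17 kW


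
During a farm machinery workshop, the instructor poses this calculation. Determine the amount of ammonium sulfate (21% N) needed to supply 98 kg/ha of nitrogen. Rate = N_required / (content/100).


Rate = N_required / (N_content / 100)
     = 98 / (21 / 100)
     = 98 / 0.21
     = 466.67 kg/ha


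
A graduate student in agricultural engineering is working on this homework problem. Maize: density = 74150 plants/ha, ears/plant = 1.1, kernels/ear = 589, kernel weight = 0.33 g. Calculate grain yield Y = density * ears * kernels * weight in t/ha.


Y = density * ears * kernels * kw
  = 74150 * 1.1 * 589 * 0.33 g/ha
  = 15853789.05 g/ha
  = 15853.79 kg/ha = 15.85 t/ha


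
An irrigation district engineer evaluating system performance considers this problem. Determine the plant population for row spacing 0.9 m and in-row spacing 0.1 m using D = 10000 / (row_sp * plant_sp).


D = 10000 / (row_sp * plant_sp)
  = 10000 / (0.9 * 0.1)
  = 10000 / 0.0900
  = 111111.11 plants/ha


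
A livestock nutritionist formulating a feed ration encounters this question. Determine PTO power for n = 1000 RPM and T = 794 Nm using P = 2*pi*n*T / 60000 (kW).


P = 2*pi*n*T / 60000
  = 2*pi * 1000 * 794 / 60000
  = 4988849.13 / 60000
  = 83.15 kW


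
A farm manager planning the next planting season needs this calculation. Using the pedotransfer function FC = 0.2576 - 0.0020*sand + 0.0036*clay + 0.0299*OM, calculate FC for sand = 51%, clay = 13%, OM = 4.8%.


FC = 0.2576 - 0.0020*51 + 0.0036*13 + 0.0299*4.8
   = 0.2576 - 0.1020 + 0.0468 + 0.1435
   = 0.3459


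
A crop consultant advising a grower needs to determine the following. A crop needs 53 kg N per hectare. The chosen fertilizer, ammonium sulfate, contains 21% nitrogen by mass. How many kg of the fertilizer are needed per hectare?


Rate = N_required / (N_content / 100)
     = 53 / (21 / 100)
     = 53 / 0.21
     = 252.38 kg/ha
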